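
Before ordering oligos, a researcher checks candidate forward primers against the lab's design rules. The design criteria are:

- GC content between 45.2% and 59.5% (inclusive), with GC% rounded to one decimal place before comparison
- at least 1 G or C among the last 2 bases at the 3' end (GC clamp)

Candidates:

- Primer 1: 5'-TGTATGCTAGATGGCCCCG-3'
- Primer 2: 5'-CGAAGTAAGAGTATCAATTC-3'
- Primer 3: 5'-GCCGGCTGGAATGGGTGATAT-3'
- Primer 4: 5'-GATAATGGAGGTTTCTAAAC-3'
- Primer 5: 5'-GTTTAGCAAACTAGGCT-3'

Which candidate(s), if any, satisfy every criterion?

Primer 1 (19 nt, A=3 T=5 G=6 C=5): GC 11/19 = 57.9% ✓; 3' end CG has 2 G/C ✓ — passes.
Primer 2 (20 nt, A=8 T=5 G=4 C=3): GC 7/20 = 35.0%, outside 45.2–59.5% ✗; 3' end TC has 1 G/C ✓ — fails.
Primer 3 (21 nt, A=4 T=5 G=9 C=3): GC 12/21 = 57.1% ✓; 3' end AT has 0 G/C, need ≥1 ✗ — fails.
Primer 4 (20 nt, A=7 T=6 G=5 C=2): GC 7/20 = 35.0%, outside 45.2–59.5% ✗; 3' end AC has 1 G/C ✓ — fails.
Primer 5 (17 nt, A=5 T=5 G=4 C=3): GC 7/17 = 41.2%, outside 45.2–59.5% ✗; 3' end CT has 1 G/C ✓ — fails.

Primer 1 only.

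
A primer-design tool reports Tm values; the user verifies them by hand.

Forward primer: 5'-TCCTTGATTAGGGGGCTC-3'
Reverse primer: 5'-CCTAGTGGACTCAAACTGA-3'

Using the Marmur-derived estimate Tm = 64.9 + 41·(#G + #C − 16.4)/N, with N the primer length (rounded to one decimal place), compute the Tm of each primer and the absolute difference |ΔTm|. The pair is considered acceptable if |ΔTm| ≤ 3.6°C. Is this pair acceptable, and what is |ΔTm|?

Forward: G+C = 10, N = 18 → Tm = 64.9 + 41·(10 − 16.4)/18 = 50.3°C.
Reverse: G+C = 9, N = 19 → Tm = 64.9 + 41·(9 − 16.4)/19 = 48.9°C.
|ΔTm| = |50.3 − 48.9| = 1.4°C, ≤ 3.6°C.

|ΔTm| = 1.4°C; the pair is acceptable.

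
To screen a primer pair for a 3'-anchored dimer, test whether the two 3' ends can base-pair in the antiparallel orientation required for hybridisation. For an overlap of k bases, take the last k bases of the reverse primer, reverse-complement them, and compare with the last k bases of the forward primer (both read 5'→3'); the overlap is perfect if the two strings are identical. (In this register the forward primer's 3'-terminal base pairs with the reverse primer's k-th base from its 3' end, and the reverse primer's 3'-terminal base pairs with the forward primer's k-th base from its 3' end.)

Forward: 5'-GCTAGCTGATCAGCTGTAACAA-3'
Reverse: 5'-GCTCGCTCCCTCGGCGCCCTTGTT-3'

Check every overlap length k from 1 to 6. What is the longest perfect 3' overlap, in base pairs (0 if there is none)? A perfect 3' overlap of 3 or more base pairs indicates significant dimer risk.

Last 6 bases (5'→3') — forward …TAACAA, reverse …CTTGTT.
Reverse complement of the reverse primer's last 6 bases: AACAAG; its first k bases are the reverse complement of the reverse primer's last k bases, so a perfect k-base overlap needs the forward primer's last k bases to equal them.
Comparing (forward last k vs required): k=1: A vs A ✓; k=2: AA vs AA ✓; k=3: CAA vs AAC ✗; k=4: ACAA vs AACA ✗; k=5: AACAA vs AACAA ✓; k=6: TAACAA vs AACAAG ✗.
Perfect overlaps at k = 1, 2, 5; the largest is 5.

Longest perfect overlap: 5 complementary base pairs; significant dimer risk (threshold 3).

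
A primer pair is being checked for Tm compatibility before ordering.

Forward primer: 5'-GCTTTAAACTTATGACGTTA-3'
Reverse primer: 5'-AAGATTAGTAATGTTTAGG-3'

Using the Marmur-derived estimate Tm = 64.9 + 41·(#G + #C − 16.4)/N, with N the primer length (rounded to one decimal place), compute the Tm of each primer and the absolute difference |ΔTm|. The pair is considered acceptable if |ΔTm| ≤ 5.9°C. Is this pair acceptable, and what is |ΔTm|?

|ΔTm| = 3.3°C; the pair is acceptable.

Forward: G+C = 6, N = 20 → Tm = 64.9 + 41·(6 − 16.4)/20 = 43.6°C.
Reverse: G+C = 5, N = 19 → Tm = 64.9 + 41·(5 − 16.4)/19 = 40.3°C.
|ΔTm| = |43.6 − 40.3| = 3.3°C, ≤ 5.9°C.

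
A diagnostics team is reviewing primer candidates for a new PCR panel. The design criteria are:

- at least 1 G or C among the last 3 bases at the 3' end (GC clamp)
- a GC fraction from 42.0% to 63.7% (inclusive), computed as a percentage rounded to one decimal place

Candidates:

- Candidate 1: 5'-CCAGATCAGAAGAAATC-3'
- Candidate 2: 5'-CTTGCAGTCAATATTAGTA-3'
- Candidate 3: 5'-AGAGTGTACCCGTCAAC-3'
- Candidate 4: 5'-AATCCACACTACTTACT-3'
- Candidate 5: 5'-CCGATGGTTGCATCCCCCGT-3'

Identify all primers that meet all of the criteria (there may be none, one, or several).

Candidate 1 (17 nt, A=8 T=2 G=3 C=4): 3' end ATC has 1 G/C ✓; GC 7/17 = 41.2%, outside 42.0–63.7% ✗ — fails.
Candidate 2 (19 nt, A=6 T=7 G=3 C=3): 3' end GTA has 1 G/C ✓; GC 6/19 = 31.6%, outside 42.0–63.7% ✗ — fails.
Candidate 3 (17 nt, A=5 T=3 G=4 C=5): 3' end AAC has 1 G/C ✓; GC 9/17 = 52.9% ✓ — passes.
Candidate 4 (17 nt, A=6 T=5 G=0 C=6): 3' end ACT has 1 G/C ✓; GC 6/17 = 35.3%, outside 42.0–63.7% ✗ — fails.
Candidate 5 (20 nt, A=2 T=5 G=5 C=8): 3' end CGT has 2 G/C ✓; GC 13/20 = 65.0%, outside 42.0–63.7% ✗ — fails.

Candidate 3 only.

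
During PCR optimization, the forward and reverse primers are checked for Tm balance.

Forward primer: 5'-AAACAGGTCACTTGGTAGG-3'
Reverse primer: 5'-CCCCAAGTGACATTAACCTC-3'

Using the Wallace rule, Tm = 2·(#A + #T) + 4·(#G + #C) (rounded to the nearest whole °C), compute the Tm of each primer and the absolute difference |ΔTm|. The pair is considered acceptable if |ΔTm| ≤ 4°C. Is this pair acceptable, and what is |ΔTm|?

Forward: A=6 T=4 G=6 C=3 → Tm = 2·10 + 4·9 = 56°C.
Reverse: A=6 T=4 G=2 C=8 → Tm = 2·10 + 4·10 = 60°C.
|ΔTm| = |56 − 60| = 4°C, ≤ 4°C.

|ΔTm| = 4°C; the pair is acceptable.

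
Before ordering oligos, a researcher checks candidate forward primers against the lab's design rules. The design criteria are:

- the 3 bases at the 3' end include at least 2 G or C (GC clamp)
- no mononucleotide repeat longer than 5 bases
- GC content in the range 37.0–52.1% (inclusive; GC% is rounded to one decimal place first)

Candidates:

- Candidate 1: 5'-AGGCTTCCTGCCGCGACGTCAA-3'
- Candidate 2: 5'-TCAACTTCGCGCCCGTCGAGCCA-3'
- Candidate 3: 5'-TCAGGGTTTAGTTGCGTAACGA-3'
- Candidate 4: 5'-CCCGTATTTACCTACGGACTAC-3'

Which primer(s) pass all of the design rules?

Candidate 3 only.

Candidate 1 (22 nt, A=4 T=4 G=6 C=8): 3' end CAA has 1 G/C, need ≥2 ✗; longest run = 2 ✓; GC 14/22 = 63.6%, outside 37.0–52.1% ✗ — fails.
Candidate 2 (23 nt, A=4 T=4 G=5 C=10): 3' end CCA has 2 G/C ✓; longest run = 3 ✓; GC 15/23 = 65.2%, outside 37.0–52.1% ✗ — fails.
Candidate 3 (22 nt, A=5 T=7 G=7 C=3): 3' end CGA has 2 G/C ✓; longest run = 3 ✓; GC 10/22 = 45.5% ✓ — passes.
Candidate 4 (22 nt, A=5 T=6 G=3 C=8): 3' end TAC has 1 G/C, need ≥2 ✗; longest run = 3 ✓; GC 11/22 = 50.0% ✓ — fails.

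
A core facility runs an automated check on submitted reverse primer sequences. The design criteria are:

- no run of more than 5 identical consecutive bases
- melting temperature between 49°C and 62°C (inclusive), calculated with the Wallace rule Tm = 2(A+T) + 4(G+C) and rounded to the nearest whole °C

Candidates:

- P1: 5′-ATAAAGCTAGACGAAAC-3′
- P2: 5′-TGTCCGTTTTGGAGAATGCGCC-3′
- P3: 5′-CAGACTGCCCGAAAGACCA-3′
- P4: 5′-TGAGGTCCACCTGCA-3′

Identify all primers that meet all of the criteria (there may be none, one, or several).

P1 (17 nt, A=9 T=2 G=3 C=3): longest run = 3 ✓; Tm = 2·11 + 4·6 = 46°C, outside 49–62°C ✗ — fails.
P2 (22 nt, A=3 T=7 G=7 C=5): longest run = 4 ✓; Tm = 2·10 + 4·12 = 68°C, outside 49–62°C ✗ — fails.
P3 (19 nt, A=7 T=1 G=4 C=7): longest run = 3 ✓; Tm = 2·8 + 4·11 = 60°C ✓ — passes.
P4 (15 nt, A=3 T=3 G=4 C=5): longest run = 2 ✓; Tm = 2·6 + 4·9 = 48°C, outside 49–62°C ✗ — fails.

P3 only.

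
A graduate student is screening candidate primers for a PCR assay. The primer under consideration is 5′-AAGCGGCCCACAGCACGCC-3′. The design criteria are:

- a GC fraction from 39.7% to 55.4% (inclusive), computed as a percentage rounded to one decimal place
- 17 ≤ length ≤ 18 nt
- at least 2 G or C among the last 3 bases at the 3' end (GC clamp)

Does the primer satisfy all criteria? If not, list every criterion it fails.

Fails: GC content, length.

Base counts: A=5, T=0, G=5, C=9 (length 19).
GC content: GC 14/19 = 73.7%, outside 39.7–55.4% ✗
length: length 19, outside 17–18 ✗
GC clamp: 3' end GCC has 3 G/C ✓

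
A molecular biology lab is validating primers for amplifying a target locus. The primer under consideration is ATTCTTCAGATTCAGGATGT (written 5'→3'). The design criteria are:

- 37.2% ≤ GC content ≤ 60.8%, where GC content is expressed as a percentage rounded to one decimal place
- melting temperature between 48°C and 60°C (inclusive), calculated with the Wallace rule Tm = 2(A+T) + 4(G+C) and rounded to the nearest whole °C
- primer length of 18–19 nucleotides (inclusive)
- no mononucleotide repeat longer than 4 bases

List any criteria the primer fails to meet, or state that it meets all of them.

Base counts: A=5, T=8, G=4, C=3 (length 20).
GC content: GC 7/20 = 35.0%, outside 37.2–60.8% ✗
Tm: Tm = 2·13 + 4·7 = 54°C ✓
length: length 20, outside 18–19 ✗
homopolymer run: longest run = 2 ✓

Fails: GC content, length.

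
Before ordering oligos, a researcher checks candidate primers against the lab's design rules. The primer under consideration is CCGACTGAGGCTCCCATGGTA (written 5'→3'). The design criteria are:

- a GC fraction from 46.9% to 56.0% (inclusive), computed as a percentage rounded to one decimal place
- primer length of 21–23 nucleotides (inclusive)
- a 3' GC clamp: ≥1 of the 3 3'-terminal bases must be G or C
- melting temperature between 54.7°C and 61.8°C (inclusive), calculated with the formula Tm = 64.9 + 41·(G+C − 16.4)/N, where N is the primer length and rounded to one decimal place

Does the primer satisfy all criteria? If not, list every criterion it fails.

Base counts: A=4, T=4, G=6, C=7 (length 21).
GC content: GC 13/21 = 61.9%, outside 46.9–56.0% ✗
length: length 21 ✓
GC clamp: 3' end GTA has 1 G/C ✓
Tm: Tm = 64.9 + 41·(13 − 16.4)/21 = 58.3°C ✓

Fails: GC content.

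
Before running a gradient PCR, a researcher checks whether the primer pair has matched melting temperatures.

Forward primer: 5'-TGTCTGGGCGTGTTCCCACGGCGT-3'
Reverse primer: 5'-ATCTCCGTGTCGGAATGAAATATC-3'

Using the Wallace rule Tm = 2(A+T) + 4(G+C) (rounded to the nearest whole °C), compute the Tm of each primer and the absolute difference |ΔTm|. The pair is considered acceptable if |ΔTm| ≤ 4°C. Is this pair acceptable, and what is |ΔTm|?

|ΔTm| = 12°C; the pair is not acceptable.

Forward: A=1 T=7 G=9 C=7 → Tm = 2·8 + 4·16 = 80°C.
Reverse: A=7 T=7 G=5 C=5 → Tm = 2·14 + 4·10 = 68°C.
|ΔTm| = |80 − 68| = 12°C, > 4°C.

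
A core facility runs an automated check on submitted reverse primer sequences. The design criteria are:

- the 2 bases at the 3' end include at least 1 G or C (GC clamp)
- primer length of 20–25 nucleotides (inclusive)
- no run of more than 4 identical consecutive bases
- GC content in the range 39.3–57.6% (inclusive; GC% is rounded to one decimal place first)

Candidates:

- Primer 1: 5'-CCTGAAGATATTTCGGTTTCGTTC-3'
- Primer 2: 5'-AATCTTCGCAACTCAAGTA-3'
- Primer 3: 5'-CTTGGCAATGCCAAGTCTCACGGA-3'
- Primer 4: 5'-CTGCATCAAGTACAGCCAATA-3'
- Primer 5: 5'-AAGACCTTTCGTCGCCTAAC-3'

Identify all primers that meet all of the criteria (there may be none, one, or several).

Primer 1, Primer 3 and Primer 5.

Primer 1 (24 nt, A=4 T=10 G=5 C=5): 3' end TC has 1 G/C ✓; length 24 ✓; longest run = 3 ✓; GC 10/24 = 41.7% ✓ — passes.
Primer 2 (19 nt, A=7 T=5 G=2 C=5): 3' end TA has 0 G/C, need ≥1 ✗; length 19, outside 20–25 ✗; longest run = 2 ✓; GC 7/19 = 36.8%, outside 39.3–57.6% ✗ — fails.
Primer 3 (24 nt, A=6 T=5 G=6 C=7): 3' end GA has 1 G/C ✓; length 24 ✓; longest run = 2 ✓; GC 13/24 = 54.2% ✓ — passes.
Primer 4 (21 nt, A=8 T=4 G=3 C=6): 3' end TA has 0 G/C, need ≥1 ✗; length 21 ✓; longest run = 2 ✓; GC 9/21 = 42.9% ✓ — fails.
Primer 5 (20 nt, A=5 T=5 G=3 C=7): 3' end AC has 1 G/C ✓; length 20 ✓; longest run = 3 ✓; GC 10/20 = 50.0% ✓ — passes.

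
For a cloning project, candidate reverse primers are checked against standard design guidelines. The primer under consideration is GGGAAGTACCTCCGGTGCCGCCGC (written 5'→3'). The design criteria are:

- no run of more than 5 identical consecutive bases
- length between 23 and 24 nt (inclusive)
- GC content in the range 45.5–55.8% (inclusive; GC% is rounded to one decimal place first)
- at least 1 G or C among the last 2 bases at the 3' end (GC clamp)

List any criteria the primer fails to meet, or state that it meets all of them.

Fails: GC content.

Base counts: A=3, T=3, G=9, C=9 (length 24).
homopolymer run: longest run = 3 ✓
length: length 24 ✓
GC content: GC 18/24 = 75.0%, outside 45.5–55.8% ✗
GC clamp: 3' end GC has 2 G/C ✓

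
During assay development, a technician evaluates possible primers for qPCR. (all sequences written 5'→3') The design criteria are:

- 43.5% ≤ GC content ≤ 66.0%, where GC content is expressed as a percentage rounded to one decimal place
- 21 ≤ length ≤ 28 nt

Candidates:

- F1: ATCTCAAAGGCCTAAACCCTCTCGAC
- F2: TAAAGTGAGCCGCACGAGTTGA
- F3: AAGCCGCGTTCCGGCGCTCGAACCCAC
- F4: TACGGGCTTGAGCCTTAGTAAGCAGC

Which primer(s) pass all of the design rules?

F1 (26 nt, A=8 T=5 G=3 C=10): GC 13/26 = 50.0% ✓; length 26 ✓ — passes.
F2 (22 nt, A=7 T=4 G=7 C=4): GC 11/22 = 50.0% ✓; length 22 ✓ — passes.
F3 (27 nt, A=5 T=3 G=7 C=12): GC 19/27 = 70.4%, outside 43.5–66.0% ✗; length 27 ✓ — fails.
F4 (26 nt, A=6 T=6 G=8 C=6): GC 14/26 = 53.8% ✓; length 26 ✓ — passes.

F1, F2 and F4.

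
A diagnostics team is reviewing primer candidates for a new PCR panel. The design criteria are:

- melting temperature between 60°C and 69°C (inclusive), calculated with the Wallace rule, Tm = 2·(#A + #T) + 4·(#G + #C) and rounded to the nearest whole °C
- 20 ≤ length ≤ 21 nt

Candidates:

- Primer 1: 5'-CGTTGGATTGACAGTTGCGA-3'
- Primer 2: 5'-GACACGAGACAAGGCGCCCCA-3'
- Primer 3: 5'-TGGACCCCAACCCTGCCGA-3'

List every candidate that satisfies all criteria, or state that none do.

Primer 1 only.

Primer 1 (20 nt, A=4 T=6 G=7 C=3): Tm = 2·10 + 4·10 = 60°C ✓; length 20 ✓ — passes.
Primer 2 (21 nt, A=7 T=0 G=6 C=8): Tm = 2·7 + 4·14 = 70°C, outside 60–69°C ✗; length 21 ✓ — fails.
Primer 3 (19 nt, A=4 T=2 G=4 C=9): Tm = 2·6 + 4·13 = 64°C ✓; length 19, outside 20–21 ✗ — fails.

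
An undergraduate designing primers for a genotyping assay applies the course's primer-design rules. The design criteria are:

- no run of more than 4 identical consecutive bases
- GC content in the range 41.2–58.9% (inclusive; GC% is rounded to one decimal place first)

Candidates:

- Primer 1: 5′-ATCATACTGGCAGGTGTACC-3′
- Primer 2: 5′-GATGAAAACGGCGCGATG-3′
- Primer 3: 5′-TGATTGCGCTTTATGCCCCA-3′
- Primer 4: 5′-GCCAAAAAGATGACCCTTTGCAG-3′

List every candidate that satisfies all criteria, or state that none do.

Primer 1, Primer 2 and Primer 3.

Primer 1 (20 nt, A=5 T=5 G=5 C=5): longest run = 2 ✓; GC 10/20 = 50.0% ✓ — passes.
Primer 2 (18 nt, A=6 T=2 G=7 C=3): longest run = 4 ✓; GC 10/18 = 55.6% ✓ — passes.
Primer 3 (20 nt, A=3 T=7 G=4 C=6): longest run = 4 ✓; GC 10/20 = 50.0% ✓ — passes.
Primer 4 (23 nt, A=8 T=4 G=5 C=6): longest run = 5, exceeds 4 ✗; GC 11/23 = 47.8% ✓ — fails.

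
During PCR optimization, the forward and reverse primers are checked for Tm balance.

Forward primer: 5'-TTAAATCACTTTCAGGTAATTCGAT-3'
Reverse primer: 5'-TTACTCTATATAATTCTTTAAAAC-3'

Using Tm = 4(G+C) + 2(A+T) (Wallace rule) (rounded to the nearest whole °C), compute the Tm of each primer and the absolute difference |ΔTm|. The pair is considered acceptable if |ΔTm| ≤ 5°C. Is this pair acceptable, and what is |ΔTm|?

|ΔTm| = 8°C; the pair is not acceptable.

Forward: A=8 T=10 G=3 C=4 → Tm = 2·18 + 4·7 = 64°C.
Reverse: A=9 T=11 G=0 C=4 → Tm = 2·20 + 4·4 = 56°C.
|ΔTm| = |64 − 56| = 8°C, > 5°C.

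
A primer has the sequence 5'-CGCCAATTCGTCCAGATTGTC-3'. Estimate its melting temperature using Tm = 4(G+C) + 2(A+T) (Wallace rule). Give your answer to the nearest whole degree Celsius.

Base counts: A=4, T=6, G=4, C=7 (length 21).
Tm = 2·(4+6) + 4·(4+7) = 2·10 + 4·11 = 20 + 44 = 64°C.

64°C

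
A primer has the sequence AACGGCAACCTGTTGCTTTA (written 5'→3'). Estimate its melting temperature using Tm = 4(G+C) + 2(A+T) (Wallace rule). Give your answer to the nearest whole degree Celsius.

58°C

Base counts: A=5, T=6, G=4, C=5 (length 20).
Tm = 2·(5+6) + 4·(4+5) = 2·11 + 4·9 = 22 + 36 = 58°C.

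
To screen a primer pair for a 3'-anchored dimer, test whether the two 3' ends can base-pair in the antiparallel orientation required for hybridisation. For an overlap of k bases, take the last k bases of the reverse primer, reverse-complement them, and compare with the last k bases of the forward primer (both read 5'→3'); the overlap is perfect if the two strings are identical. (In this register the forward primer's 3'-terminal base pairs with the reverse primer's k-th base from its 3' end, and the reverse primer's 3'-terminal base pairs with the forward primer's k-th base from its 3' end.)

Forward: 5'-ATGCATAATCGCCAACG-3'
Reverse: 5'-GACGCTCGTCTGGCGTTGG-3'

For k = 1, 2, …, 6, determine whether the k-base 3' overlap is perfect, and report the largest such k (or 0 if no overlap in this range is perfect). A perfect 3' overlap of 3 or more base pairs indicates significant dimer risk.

Last 6 bases (5'→3') — forward …CCAACG, reverse …CGTTGG.
Reverse complement of the reverse primer's last 6 bases: CCAACG; its first k bases are the reverse complement of the reverse primer's last k bases, so a perfect k-base overlap needs the forward primer's last k bases to equal them.
Comparing (forward last k vs required): k=1: G vs C ✗; k=2: CG vs CC ✗; k=3: ACG vs CCA ✗; k=4: AACG vs CCAA ✗; k=5: CAACG vs CCAAC ✗; k=6: CCAACG vs CCAACG ✓.
Only k = 6 is perfect, so the longest perfect 3' overlap is 6.

Longest perfect overlap: 6 complementary base pairs; significant dimer risk (threshold 3).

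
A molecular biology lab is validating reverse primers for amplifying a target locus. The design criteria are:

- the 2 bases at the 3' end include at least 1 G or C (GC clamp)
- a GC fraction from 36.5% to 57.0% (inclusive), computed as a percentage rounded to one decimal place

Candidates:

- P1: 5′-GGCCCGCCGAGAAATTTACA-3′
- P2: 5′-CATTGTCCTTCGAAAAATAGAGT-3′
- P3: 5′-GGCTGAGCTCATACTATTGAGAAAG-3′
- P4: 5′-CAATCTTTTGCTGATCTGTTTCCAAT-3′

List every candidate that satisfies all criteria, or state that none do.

P1 (20 nt, A=6 T=3 G=5 C=6): 3' end CA has 1 G/C ✓; GC 11/20 = 55.0% ✓ — passes.
P2 (23 nt, A=8 T=7 G=4 C=4): 3' end GT has 1 G/C ✓; GC 8/23 = 34.8%, outside 36.5–57.0% ✗ — fails.
P3 (25 nt, A=8 T=6 G=7 C=4): 3' end AG has 1 G/C ✓; GC 11/25 = 44.0% ✓ — passes.
P4 (26 nt, A=5 T=12 G=3 C=6): 3' end AT has 0 G/C, need ≥1 ✗; GC 9/26 = 34.6%, outside 36.5–57.0% ✗ — fails.

P1 and P3.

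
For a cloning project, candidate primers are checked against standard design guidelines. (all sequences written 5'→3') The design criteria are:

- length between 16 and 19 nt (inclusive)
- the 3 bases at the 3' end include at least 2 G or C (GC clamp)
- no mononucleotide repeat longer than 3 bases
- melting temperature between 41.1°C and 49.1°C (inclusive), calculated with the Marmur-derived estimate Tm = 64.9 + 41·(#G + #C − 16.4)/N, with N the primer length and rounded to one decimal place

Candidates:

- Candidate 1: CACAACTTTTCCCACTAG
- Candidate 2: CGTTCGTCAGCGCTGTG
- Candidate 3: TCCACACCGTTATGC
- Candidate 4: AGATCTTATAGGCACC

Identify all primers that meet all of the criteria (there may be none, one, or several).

None of the candidates satisfy all criteria.

Candidate 1 (18 nt, A=5 T=5 G=1 C=7): length 18 ✓; 3' end TAG has 1 G/C, need ≥2 ✗; longest run = 4, exceeds 3 ✗; Tm = 64.9 + 41·(8 − 16.4)/18 = 45.8°C ✓ — fails.
Candidate 2 (17 nt, A=1 T=5 G=6 C=5): length 17 ✓; 3' end GTG has 2 G/C ✓; longest run = 2 ✓; Tm = 64.9 + 41·(11 − 16.4)/17 = 51.9°C, outside 41.1–49.1°C ✗ — fails.
Candidate 3 (15 nt, A=3 T=4 G=2 C=6): length 15, outside 16–19 ✗; 3' end TGC has 2 G/C ✓; longest run = 2 ✓; Tm = 64.9 + 41·(8 − 16.4)/15 = 41.9°C ✓ — fails.
Candidate 4 (16 nt, A=5 T=4 G=3 C=4): length 16 ✓; 3' end ACC has 2 G/C ✓; longest run = 2 ✓; Tm = 64.9 + 41·(7 − 16.4)/16 = 40.8°C, outside 41.1–49.1°C ✗ — fails.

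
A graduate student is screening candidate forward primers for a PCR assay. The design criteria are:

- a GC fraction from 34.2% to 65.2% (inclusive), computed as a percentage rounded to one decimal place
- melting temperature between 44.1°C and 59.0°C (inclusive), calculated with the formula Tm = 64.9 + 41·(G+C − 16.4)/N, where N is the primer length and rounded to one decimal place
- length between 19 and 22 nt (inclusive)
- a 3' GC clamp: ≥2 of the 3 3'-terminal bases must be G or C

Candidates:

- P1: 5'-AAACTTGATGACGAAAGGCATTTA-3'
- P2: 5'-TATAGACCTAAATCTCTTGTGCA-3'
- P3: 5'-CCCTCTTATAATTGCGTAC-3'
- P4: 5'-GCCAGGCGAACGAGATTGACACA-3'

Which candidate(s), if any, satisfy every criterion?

P1 (24 nt, A=10 T=6 G=5 C=3): GC 8/24 = 33.3%, outside 34.2–65.2% ✗; Tm = 64.9 + 41·(8 − 16.4)/24 = 50.6°C ✓; length 24, outside 19–22 ✗; 3' end TTA has 0 G/C, need ≥2 ✗ — fails.
P2 (23 nt, A=7 T=8 G=3 C=5): GC 8/23 = 34.8% ✓; Tm = 64.9 + 41·(8 − 16.4)/23 = 49.9°C ✓; length 23, outside 19–22 ✗; 3' end GCA has 2 G/C ✓ — fails.
P3 (19 nt, A=4 T=7 G=2 C=6): GC 8/19 = 42.1% ✓; Tm = 64.9 + 41·(8 − 16.4)/19 = 46.8°C ✓; length 19 ✓; 3' end TAC has 1 G/C, need ≥2 ✗ — fails.
P4 (23 nt, A=8 T=2 G=7 C=6): GC 13/23 = 56.5% ✓; Tm = 64.9 + 41·(13 − 16.4)/23 = 58.8°C ✓; length 23, outside 19–22 ✗; 3' end ACA has 1 G/C, need ≥2 ✗ — fails.

None of the candidates satisfy all criteria.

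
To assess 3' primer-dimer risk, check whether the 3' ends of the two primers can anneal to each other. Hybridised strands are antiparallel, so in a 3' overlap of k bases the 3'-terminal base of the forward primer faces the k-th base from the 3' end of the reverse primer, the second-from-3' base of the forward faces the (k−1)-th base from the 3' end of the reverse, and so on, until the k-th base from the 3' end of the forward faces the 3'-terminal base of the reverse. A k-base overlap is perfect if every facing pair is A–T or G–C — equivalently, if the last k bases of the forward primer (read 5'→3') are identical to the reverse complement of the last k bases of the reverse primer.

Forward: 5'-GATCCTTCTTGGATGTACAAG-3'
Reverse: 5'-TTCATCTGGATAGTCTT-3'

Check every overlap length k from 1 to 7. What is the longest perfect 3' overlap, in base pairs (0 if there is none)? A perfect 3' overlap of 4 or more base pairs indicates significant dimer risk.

Last 7 bases (5'→3') — forward …GTACAAG, reverse …TAGTCTT.
Reverse complement of the reverse primer's last 7 bases: AAGACTA; its first k bases are the reverse complement of the reverse primer's last k bases, so a perfect k-base overlap needs the forward primer's last k bases to equal them.
Comparing (forward last k vs required): k=1: G vs A ✗; k=2: AG vs AA ✗; k=3: AAG vs AAG ✓; k=4: CAAG vs AAGA ✗; k=5: ACAAG vs AAGAC ✗; k=6: TACAAG vs AAGACT ✗; k=7: GTACAAG vs AAGACTA ✗.
Only k = 3 is perfect, so the longest perfect 3' overlap is 3.

Longest perfect overlap: 3 complementary base pairs; below the dimer-risk threshold (threshold 4).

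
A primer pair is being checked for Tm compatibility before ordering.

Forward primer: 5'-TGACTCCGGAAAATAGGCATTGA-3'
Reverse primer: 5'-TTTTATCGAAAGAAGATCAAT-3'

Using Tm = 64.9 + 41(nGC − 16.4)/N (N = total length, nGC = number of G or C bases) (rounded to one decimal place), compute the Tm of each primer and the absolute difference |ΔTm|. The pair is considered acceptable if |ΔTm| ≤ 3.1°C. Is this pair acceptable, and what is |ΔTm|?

Forward: G+C = 10, N = 23 → Tm = 64.9 + 41·(10 − 16.4)/23 = 53.5°C.
Reverse: G+C = 5, N = 21 → Tm = 64.9 + 41·(5 − 16.4)/21 = 42.6°C.
|ΔTm| = |53.5 − 42.6| = 10.9°C, > 3.1°C.

|ΔTm| = 10.9°C; the pair is not acceptable.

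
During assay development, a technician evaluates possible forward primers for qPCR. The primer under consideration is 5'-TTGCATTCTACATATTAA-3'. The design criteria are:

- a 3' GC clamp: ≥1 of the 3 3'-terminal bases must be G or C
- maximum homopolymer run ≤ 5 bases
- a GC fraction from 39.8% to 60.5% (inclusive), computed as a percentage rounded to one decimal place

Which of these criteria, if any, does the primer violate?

Fails: GC clamp, GC content.

Base counts: A=6, T=8, G=1, C=3 (length 18).
GC clamp: 3' end TAA has 0 G/C, need ≥1 ✗
homopolymer run: longest run = 2 ✓
GC content: GC 4/18 = 22.2%, outside 39.8–60.5% ✗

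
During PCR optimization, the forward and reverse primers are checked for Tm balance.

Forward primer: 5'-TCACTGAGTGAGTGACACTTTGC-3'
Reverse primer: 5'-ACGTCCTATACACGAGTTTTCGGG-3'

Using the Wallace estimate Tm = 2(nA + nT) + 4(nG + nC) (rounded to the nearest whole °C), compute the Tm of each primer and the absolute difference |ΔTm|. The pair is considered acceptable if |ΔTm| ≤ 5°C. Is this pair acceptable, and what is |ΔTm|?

|ΔTm| = 4°C; the pair is acceptable.

Forward: A=5 T=7 G=6 C=5 → Tm = 2·12 + 4·11 = 68°C.
Reverse: A=5 T=7 G=6 C=6 → Tm = 2·12 + 4·12 = 72°C.
|ΔTm| = |68 − 72| = 4°C, ≤ 5°C.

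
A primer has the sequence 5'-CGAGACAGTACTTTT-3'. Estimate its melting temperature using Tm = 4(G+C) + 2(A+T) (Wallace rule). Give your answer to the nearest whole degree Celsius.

Base counts: A=4, T=5, G=3, C=3 (length 15).
Tm = 2·(4+5) + 4·(3+3) = 2·9 + 4·6 = 18 + 24 = 42°C.

42°C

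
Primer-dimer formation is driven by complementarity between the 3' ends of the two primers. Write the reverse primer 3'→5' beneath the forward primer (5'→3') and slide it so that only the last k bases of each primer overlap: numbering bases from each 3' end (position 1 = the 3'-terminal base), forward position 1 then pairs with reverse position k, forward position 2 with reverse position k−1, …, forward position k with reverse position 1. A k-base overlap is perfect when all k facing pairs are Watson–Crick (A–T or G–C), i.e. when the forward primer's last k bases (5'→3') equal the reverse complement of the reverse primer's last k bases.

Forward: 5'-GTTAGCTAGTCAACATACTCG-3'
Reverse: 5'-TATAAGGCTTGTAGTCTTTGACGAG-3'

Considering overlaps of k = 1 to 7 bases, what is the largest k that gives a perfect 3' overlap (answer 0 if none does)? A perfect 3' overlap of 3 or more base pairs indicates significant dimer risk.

Longest perfect overlap: 4 complementary base pairs; significant dimer risk (threshold 3).

Last 7 bases (5'→3') — forward …ATACTCG, reverse …TGACGAG.
Reverse complement of the reverse primer's last 7 bases: CTCGTCA; its first k bases are the reverse complement of the reverse primer's last k bases, so a perfect k-base overlap needs the forward primer's last k bases to equal them.
Comparing (forward last k vs required): k=1: G vs C ✗; k=2: CG vs CT ✗; k=3: TCG vs CTC ✗; k=4: CTCG vs CTCG ✓; k=5: ACTCG vs CTCGT ✗; k=6: TACTCG vs CTCGTC ✗; k=7: ATACTCG vs CTCGTCA ✗.
Only k = 4 is perfect, so the longest perfect 3' overlap is 4.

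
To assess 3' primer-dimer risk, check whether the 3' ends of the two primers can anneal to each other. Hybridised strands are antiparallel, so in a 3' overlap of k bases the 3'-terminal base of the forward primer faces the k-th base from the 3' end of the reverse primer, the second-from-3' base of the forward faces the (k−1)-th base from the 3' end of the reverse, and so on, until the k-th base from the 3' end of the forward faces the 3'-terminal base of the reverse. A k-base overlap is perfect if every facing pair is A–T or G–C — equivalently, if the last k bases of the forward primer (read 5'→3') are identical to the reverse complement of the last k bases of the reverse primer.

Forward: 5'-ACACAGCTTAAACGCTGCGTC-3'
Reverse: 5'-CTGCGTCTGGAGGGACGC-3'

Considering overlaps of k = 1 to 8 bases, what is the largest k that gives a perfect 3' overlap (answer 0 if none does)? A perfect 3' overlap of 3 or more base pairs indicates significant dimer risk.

Last 8 bases (5'→3') — forward …GCTGCGTC, reverse …AGGGACGC.
Reverse complement of the reverse primer's last 8 bases: GCGTCCCT; its first k bases are the reverse complement of the reverse primer's last k bases, so a perfect k-base overlap needs the forward primer's last k bases to equal them.
Comparing (forward last k vs required): k=1: C vs G ✗; k=2: TC vs GC ✗; k=3: GTC vs GCG ✗; k=4: CGTC vs GCGT ✗; k=5: GCGTC vs GCGTC ✓; k=6: TGCGTC vs GCGTCC ✗; k=7: CTGCGTC vs GCGTCCC ✗; k=8: GCTGCGTC vs GCGTCCCT ✗.
Only k = 5 is perfect, so the longest perfect 3' overlap is 5.

Longest perfect overlap: 5 complementary base pairs; significant dimer risk (threshold 3).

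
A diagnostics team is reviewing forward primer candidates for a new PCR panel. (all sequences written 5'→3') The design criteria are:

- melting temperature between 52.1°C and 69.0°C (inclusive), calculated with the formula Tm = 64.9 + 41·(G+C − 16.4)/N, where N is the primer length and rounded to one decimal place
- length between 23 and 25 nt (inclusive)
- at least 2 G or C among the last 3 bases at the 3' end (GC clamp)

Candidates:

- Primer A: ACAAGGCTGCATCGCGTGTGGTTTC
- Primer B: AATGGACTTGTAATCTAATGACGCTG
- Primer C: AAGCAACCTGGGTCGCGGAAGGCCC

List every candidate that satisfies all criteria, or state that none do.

Primer C only.

Primer A (25 nt, A=4 T=7 G=8 C=6): Tm = 64.9 + 41·(14 − 16.4)/25 = 61.0°C ✓; length 25 ✓; 3' end TTC has 1 G/C, need ≥2 ✗ — fails.
Primer B (26 nt, A=8 T=8 G=6 C=4): Tm = 64.9 + 41·(10 − 16.4)/26 = 54.8°C ✓; length 26, outside 23–25 ✗; 3' end CTG has 2 G/C ✓ — fails.
Primer C (25 nt, A=6 T=2 G=9 C=8): Tm = 64.9 + 41·(17 − 16.4)/25 = 65.9°C ✓; length 25 ✓; 3' end CCC has 3 G/C ✓ — passes.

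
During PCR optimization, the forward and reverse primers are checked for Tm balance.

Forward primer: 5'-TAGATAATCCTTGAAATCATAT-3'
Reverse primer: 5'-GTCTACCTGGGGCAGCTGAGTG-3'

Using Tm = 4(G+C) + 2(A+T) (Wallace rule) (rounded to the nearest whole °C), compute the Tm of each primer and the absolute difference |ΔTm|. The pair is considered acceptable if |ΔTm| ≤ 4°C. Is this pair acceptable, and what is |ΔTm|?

Forward: A=9 T=8 G=2 C=3 → Tm = 2·17 + 4·5 = 54°C.
Reverse: A=3 T=5 G=9 C=5 → Tm = 2·8 + 4·14 = 72°C.
|ΔTm| = |54 − 72| = 18°C, > 4°C.

|ΔTm| = 18°C; the pair is not acceptable.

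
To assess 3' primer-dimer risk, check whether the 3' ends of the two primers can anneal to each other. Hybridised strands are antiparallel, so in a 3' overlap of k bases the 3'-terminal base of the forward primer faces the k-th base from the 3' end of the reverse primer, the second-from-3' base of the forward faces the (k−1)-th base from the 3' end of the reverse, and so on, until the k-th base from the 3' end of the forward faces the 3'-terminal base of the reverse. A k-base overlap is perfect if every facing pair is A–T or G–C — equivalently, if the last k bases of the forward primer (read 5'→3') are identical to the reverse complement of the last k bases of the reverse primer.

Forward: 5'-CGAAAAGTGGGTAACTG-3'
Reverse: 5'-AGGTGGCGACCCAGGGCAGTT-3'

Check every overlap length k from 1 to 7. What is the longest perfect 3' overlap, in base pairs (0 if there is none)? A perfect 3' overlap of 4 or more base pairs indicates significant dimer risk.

Longest perfect overlap: 5 complementary base pairs; significant dimer risk (threshold 4).

Last 7 bases (5'→3') — forward …GTAACTG, reverse …GGCAGTT.
Reverse complement of the reverse primer's last 7 bases: AACTGCC; its first k bases are the reverse complement of the reverse primer's last k bases, so a perfect k-base overlap needs the forward primer's last k bases to equal them.
Comparing (forward last k vs required): k=1: G vs A ✗; k=2: TG vs AA ✗; k=3: CTG vs AAC ✗; k=4: ACTG vs AACT ✗; k=5: AACTG vs AACTG ✓; k=6: TAACTG vs AACTGC ✗; k=7: GTAACTG vs AACTGCC ✗.
Only k = 5 is perfect, so the longest perfect 3' overlap is 5.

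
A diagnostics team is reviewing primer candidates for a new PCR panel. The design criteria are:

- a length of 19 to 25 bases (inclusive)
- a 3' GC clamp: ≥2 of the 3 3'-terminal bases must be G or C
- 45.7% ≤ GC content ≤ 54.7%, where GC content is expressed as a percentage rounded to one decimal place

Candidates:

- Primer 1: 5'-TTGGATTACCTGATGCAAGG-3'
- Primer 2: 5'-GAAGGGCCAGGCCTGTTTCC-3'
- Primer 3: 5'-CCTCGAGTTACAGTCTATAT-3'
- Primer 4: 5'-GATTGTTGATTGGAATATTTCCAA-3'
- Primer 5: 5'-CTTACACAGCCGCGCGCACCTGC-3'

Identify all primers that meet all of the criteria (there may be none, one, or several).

None of the candidates satisfy all criteria.

Primer 1 (20 nt, A=5 T=6 G=6 C=3): length 20 ✓; 3' end AGG has 2 G/C ✓; GC 9/20 = 45.0%, outside 45.7–54.7% ✗ — fails.
Primer 2 (20 nt, A=3 T=4 G=7 C=6): length 20 ✓; 3' end TCC has 2 G/C ✓; GC 13/20 = 65.0%, outside 45.7–54.7% ✗ — fails.
Primer 3 (20 nt, A=5 T=7 G=3 C=5): length 20 ✓; 3' end TAT has 0 G/C, need ≥2 ✗; GC 8/20 = 40.0%, outside 45.7–54.7% ✗ — fails.
Primer 4 (24 nt, A=7 T=10 G=5 C=2): length 24 ✓; 3' end CAA has 1 G/C, need ≥2 ✗; GC 7/24 = 29.2%, outside 45.7–54.7% ✗ — fails.
Primer 5 (23 nt, A=4 T=3 G=5 C=11): length 23 ✓; 3' end TGC has 2 G/C ✓; GC 16/23 = 69.6%, outside 45.7–54.7% ✗ — fails.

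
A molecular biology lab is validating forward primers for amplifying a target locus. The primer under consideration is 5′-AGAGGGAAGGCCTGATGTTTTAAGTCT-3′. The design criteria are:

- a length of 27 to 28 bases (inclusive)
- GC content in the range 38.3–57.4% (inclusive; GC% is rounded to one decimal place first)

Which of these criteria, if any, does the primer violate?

Base counts: A=7, T=8, G=9, C=3 (length 27).
length: length 27 ✓
GC content: GC 12/27 = 44.4% ✓

Meets all criteria.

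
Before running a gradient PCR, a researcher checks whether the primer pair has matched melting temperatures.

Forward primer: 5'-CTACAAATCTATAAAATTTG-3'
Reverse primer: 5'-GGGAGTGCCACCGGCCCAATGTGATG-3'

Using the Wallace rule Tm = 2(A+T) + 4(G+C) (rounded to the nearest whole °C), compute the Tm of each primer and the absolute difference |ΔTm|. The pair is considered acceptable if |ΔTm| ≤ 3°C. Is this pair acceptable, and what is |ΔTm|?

|ΔTm| = 38°C; the pair is not acceptable.

Forward: A=9 T=7 G=1 C=3 → Tm = 2·16 + 4·4 = 48°C.
Reverse: A=5 T=4 G=10 C=7 → Tm = 2·9 + 4·17 = 86°C.
|ΔTm| = |48 − 86| = 38°C, > 3°C.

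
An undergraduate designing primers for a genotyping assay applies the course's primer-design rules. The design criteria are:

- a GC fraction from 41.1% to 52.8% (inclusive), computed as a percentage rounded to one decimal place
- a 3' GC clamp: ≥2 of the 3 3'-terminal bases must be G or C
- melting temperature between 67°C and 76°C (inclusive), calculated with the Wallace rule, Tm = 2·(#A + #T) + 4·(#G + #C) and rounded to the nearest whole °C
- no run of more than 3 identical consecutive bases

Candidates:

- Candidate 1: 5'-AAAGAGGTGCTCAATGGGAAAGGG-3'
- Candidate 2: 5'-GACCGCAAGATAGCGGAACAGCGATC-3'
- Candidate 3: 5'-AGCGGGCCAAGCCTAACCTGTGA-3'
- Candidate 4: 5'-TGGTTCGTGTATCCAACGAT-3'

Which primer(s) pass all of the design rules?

Candidate 1 (24 nt, A=9 T=3 G=10 C=2): GC 12/24 = 50.0% ✓; 3' end GGG has 3 G/C ✓; Tm = 2·12 + 4·12 = 72°C ✓; longest run = 3 ✓ — passes.
Candidate 2 (26 nt, A=9 T=2 G=8 C=7): GC 15/26 = 57.7%, outside 41.1–52.8% ✗; 3' end ATC has 1 G/C, need ≥2 ✗; Tm = 2·11 + 4·15 = 82°C, outside 67–76°C ✗; longest run = 2 ✓ — fails.
Candidate 3 (23 nt, A=6 T=3 G=7 C=7): GC 14/23 = 60.9%, outside 41.1–52.8% ✗; 3' end TGA has 1 G/C, need ≥2 ✗; Tm = 2·9 + 4·14 = 74°C ✓; longest run = 3 ✓ — fails.
Candidate 4 (20 nt, A=4 T=7 G=5 C=4): GC 9/20 = 45.0% ✓; 3' end GAT has 1 G/C, need ≥2 ✗; Tm = 2·11 + 4·9 = 58°C, outside 67–76°C ✗; longest run = 2 ✓ — fails.

Candidate 1 only.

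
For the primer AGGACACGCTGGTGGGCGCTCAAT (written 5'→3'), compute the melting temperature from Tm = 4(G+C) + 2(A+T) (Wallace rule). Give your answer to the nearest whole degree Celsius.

78°C

Base counts: A=5, T=4, G=9, C=6 (length 24).
Tm = 2·(5+4) + 4·(9+6) = 2·9 + 4·15 = 18 + 60 = 78°C.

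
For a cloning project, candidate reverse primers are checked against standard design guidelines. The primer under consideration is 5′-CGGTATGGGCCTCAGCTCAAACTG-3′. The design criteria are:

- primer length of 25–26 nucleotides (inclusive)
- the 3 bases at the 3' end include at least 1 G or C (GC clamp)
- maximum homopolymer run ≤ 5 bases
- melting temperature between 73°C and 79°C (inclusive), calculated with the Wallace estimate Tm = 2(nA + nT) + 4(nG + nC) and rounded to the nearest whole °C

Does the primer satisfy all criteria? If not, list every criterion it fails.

Base counts: A=5, T=5, G=7, C=7 (length 24).
length: length 24, outside 25–26 ✗
GC clamp: 3' end CTG has 2 G/C ✓
homopolymer run: longest run = 3 ✓
Tm: Tm = 2·10 + 4·14 = 76°C ✓

Fails: length.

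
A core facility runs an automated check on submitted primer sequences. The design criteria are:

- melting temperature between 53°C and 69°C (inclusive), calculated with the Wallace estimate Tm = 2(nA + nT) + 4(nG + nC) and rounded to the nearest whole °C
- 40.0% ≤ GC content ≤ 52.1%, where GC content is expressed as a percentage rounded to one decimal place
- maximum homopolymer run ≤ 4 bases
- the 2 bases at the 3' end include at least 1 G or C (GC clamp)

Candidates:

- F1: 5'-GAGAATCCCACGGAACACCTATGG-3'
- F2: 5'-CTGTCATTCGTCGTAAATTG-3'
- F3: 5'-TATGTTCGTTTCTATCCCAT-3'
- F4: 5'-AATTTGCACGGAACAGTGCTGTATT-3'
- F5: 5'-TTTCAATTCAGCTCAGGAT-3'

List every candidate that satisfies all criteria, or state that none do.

F2 only.

F1 (24 nt, A=8 T=3 G=6 C=7): Tm = 2·11 + 4·13 = 74°C, outside 53–69°C ✗; GC 13/24 = 54.2%, outside 40.0–52.1% ✗; longest run = 3 ✓; 3' end GG has 2 G/C ✓ — fails.
F2 (20 nt, A=4 T=8 G=4 C=4): Tm = 2·12 + 4·8 = 56°C ✓; GC 8/20 = 40.0% ✓; longest run = 3 ✓; 3' end TG has 1 G/C ✓ — passes.
F3 (20 nt, A=3 T=10 G=2 C=5): Tm = 2·13 + 4·7 = 54°C ✓; GC 7/20 = 35.0%, outside 40.0–52.1% ✗; longest run = 3 ✓; 3' end AT has 0 G/C, need ≥1 ✗ — fails.
F4 (25 nt, A=7 T=8 G=6 C=4): Tm = 2·15 + 4·10 = 70°C, outside 53–69°C ✗; GC 10/25 = 40.0% ✓; longest run = 3 ✓; 3' end TT has 0 G/C, need ≥1 ✗ — fails.
F5 (19 nt, A=5 T=7 G=3 C=4): Tm = 2·12 + 4·7 = 52°C, outside 53–69°C ✗; GC 7/19 = 36.8%, outside 40.0–52.1% ✗; longest run = 3 ✓; 3' end AT has 0 G/C, need ≥1 ✗ — fails.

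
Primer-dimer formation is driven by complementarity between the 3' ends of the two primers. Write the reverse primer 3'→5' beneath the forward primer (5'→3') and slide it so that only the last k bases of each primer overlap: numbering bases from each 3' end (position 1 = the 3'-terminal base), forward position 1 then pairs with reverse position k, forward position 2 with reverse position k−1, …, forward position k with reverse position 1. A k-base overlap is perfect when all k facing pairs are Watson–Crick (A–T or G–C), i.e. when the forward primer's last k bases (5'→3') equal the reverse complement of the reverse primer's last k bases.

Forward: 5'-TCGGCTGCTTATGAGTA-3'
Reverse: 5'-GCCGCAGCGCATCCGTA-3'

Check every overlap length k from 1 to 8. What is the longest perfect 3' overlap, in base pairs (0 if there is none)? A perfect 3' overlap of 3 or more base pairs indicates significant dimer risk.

Last 8 bases (5'→3') — forward …TATGAGTA, reverse …CATCCGTA.
Reverse complement of the reverse primer's last 8 bases: TACGGATG; its first k bases are the reverse complement of the reverse primer's last k bases, so a perfect k-base overlap needs the forward primer's last k bases to equal them.
Comparing (forward last k vs required): k=1: A vs T ✗; k=2: TA vs TA ✓; k=3: GTA vs TAC ✗; k=4: AGTA vs TACG ✗; k=5: GAGTA vs TACGG ✗; k=6: TGAGTA vs TACGGA ✗; k=7: ATGAGTA vs TACGGAT ✗; k=8: TATGAGTA vs TACGGATG ✗.
Only k = 2 is perfect, so the longest perfect 3' overlap is 2.

Longest perfect overlap: 2 complementary base pairs; below the dimer-risk threshold (threshold 3).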